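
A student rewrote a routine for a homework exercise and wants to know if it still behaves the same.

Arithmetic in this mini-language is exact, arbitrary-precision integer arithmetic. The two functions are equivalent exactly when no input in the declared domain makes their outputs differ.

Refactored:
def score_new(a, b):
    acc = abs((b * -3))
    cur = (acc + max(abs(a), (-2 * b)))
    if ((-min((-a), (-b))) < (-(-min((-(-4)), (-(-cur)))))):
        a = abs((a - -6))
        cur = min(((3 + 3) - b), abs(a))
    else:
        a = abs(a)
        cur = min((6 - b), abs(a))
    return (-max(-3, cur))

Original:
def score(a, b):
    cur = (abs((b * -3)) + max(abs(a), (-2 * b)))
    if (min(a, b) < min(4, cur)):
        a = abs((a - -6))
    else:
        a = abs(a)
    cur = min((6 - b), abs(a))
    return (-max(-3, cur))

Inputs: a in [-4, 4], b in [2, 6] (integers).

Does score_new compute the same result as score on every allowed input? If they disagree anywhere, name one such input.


a=-1, b=4 yields -2 from score but -1 from score_new.
verdict: not equivalent; witness: a=-1, b=4


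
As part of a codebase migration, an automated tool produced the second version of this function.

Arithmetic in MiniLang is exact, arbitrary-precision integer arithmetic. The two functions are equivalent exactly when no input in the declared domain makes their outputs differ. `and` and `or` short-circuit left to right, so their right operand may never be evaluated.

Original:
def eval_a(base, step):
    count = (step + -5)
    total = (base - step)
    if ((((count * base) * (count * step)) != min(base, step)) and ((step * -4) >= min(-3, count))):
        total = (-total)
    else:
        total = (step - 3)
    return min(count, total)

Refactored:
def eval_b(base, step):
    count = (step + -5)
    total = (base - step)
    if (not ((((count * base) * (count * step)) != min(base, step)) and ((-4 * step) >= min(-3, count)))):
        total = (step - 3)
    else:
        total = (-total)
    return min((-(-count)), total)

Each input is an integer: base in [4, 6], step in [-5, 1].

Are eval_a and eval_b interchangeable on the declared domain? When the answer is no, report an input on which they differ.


Reading the diff, among the changes: boolean connective usage differs.
One worked example (base=4, step=-4) — eval_a: count = -9; total = 8; ((((count * base) * (count * step)) != min(base, step)) and ((step * -4) >= min(-3, count))) -> true; total = -8; return -9; eval_b: count = -9; total = 8; (not ((((count * base) * (count * step)) != min(base, step)) and ((-4 * step) >= min(-3, count)))) -> false; total = -8; return -9; agreement on -9.
Checked all 21 inputs in the declared domain: the outputs agree on every one.
verdict: equivalent


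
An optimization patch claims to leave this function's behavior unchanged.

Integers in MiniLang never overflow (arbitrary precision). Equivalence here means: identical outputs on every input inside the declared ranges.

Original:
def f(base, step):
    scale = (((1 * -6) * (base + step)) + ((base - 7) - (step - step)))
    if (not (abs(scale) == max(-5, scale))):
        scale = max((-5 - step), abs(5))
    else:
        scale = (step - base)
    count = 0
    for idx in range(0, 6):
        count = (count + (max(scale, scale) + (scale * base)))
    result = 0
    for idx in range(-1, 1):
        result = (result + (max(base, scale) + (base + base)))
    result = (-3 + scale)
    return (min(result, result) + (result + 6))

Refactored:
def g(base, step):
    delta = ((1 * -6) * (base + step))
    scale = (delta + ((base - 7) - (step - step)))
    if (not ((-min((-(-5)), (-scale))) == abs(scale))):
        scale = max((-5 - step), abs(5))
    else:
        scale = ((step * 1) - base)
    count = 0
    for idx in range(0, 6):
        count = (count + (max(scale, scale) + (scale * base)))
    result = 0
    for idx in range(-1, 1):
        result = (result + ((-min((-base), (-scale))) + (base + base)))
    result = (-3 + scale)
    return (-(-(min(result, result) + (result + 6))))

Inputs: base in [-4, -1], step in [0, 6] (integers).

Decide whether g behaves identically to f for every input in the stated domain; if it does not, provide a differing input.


The two are interchangeable: arithmetic usage differs; local variable names differ; min/max/abs usage differs; constant usage differs; statement counts differ, and every declared input agrees.
One worked example (base=-3, step=5) — f: scale=-22, then (not (abs(scale) == max(-5, scale))) is true, then scale=5, then count=0, then (idx=0), then count=-10, then (idx=1), then count=-20, then (idx=2), then count=-30, then (idx=3), then count=-40, then (idx=4), then count=-50, then (idx=5), then count=-60, then result=0, then (idx=-1), then result=-1, then (idx=0), then result=-2, then result=2, then returns 10; g: delta=-12, then scale=-22, then (not ((-min((-(-5)), (-scale))) == abs(scale))) is true, then scale=5, then count=0, then (idx=0), then count=-10, then (idx=1), then count=-20, then (idx=2), then count=-30, then (idx=3), then count=-40, then (idx=4), then count=-50, then (idx=5), then count=-60, then result=0, then (idx=-1), then result=-1, then (idx=0), then result=-2, then result=2, then returns 10; agreement on 10.
Sweeping the whole domain (28 inputs) finds no disagreement.
verdict: equivalent


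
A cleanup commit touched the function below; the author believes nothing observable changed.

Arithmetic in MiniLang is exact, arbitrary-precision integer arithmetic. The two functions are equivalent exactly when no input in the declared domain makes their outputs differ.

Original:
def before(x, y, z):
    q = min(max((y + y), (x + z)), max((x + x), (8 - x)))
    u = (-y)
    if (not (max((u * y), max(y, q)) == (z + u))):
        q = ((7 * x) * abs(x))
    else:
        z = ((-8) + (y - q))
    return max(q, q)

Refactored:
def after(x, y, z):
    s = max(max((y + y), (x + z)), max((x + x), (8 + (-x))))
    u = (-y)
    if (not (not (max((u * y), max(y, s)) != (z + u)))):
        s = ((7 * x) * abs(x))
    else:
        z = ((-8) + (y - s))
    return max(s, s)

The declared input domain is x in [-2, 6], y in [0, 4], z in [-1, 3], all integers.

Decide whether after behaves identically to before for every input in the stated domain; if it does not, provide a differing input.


Not equivalent: x=-2, y=0, z=0 separates them (0 vs -28).
before: q := 0 | u := 0 | (not (max((u * y), max(y, q)) == (z + u))): false | z := -8 | result 0
after: s := 10 | u := 0 | (not (not (max((u * y), max(y, s)) != (z + u)))): true | s := -28 | result -28
verdict: not equivalent; witness: x=-2, y=0, z=0


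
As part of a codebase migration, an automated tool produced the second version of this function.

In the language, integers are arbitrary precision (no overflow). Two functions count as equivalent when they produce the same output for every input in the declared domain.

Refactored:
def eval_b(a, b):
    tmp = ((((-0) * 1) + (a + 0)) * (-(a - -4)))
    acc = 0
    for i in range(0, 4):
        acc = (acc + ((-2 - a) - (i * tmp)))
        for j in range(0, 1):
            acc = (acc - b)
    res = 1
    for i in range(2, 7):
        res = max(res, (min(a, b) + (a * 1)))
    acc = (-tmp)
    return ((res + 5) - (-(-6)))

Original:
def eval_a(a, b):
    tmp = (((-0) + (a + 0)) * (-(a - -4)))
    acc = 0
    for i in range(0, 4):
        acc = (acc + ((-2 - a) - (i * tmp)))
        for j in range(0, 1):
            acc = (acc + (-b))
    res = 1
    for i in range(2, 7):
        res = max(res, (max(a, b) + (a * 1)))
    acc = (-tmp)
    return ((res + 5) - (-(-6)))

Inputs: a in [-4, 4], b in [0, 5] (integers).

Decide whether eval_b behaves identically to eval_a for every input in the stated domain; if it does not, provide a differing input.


Input a=-3, b=5: 1 from eval_a versus 0 from eval_b.
verdict: not equivalent; witness: a=-3, b=5


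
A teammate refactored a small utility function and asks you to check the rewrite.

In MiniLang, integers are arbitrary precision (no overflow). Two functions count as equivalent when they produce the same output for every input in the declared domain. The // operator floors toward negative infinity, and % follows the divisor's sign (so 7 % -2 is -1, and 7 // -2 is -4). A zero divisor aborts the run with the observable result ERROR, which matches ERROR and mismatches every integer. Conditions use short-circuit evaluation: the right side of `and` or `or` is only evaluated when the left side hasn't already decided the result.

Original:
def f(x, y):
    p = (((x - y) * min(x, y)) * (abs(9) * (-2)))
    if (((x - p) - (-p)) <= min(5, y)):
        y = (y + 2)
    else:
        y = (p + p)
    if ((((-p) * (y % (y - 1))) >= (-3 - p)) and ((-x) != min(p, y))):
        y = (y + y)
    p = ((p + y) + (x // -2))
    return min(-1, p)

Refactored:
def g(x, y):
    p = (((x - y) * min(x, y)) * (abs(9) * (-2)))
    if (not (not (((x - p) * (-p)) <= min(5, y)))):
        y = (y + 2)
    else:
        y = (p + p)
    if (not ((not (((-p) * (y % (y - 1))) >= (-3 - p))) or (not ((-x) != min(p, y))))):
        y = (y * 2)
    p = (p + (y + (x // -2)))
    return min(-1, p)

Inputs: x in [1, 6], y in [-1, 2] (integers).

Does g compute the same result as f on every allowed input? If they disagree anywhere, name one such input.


Consider the input x=3, y=0.
f: p := 0 | (((x - p) - (-p)) <= min(5, y)): false | y := 0 | ((((-p) * (y % (y - 1))) >= (-3 - p)) and ((-x) != min(p, y))): true | y := 0 | p := -2 | result -2
g: p := 0 | (not (not (((x - p) * (-p)) <= min(5, y)))): true | y := 2 | (not ((not (((-p) * (y % (y - 1))) >= (-3 - p))) or (not ((-x) != min(p, y))))): true | y := 4 | p := 2 | result -1
-2 against -1: the behavior changed.
verdict: not equivalent; witness: x=3, y=0


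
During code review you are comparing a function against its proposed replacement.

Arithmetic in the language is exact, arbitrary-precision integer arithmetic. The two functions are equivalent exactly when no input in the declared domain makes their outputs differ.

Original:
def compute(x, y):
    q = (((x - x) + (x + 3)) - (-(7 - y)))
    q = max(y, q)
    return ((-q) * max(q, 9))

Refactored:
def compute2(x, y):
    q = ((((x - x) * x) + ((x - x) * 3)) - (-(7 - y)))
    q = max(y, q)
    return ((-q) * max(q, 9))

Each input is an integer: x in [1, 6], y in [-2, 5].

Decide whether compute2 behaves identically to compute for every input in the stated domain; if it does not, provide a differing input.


There is a counterexample at x=1, y=-2: -169 on one side, -81 on the other.
compute: q becomes 13; next q becomes 13; next final value -169
compute2: q becomes 9; next q becomes 9; next final value -81
verdict: not equivalent; witness: x=1, y=-2


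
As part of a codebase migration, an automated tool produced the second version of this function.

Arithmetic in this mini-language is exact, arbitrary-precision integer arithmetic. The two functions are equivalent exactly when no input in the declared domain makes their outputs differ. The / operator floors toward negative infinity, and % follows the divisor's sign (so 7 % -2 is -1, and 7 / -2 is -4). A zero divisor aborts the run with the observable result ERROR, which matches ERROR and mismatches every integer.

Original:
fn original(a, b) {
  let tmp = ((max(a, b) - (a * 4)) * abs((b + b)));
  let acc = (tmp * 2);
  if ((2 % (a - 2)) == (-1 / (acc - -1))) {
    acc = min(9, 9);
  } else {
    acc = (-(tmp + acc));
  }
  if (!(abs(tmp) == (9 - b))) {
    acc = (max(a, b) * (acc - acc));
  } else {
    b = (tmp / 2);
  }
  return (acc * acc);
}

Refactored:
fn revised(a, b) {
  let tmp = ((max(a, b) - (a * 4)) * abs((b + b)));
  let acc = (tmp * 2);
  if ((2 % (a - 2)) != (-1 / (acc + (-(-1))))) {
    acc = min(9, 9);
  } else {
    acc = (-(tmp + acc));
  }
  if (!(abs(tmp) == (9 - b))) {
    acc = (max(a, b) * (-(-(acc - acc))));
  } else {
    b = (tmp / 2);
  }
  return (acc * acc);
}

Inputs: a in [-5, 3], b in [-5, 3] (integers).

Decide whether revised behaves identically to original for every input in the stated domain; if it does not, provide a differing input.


Input a=1, b=3: 81 from original versus 324 from revised.
verdict: not equivalent; witness: a=1, b=3


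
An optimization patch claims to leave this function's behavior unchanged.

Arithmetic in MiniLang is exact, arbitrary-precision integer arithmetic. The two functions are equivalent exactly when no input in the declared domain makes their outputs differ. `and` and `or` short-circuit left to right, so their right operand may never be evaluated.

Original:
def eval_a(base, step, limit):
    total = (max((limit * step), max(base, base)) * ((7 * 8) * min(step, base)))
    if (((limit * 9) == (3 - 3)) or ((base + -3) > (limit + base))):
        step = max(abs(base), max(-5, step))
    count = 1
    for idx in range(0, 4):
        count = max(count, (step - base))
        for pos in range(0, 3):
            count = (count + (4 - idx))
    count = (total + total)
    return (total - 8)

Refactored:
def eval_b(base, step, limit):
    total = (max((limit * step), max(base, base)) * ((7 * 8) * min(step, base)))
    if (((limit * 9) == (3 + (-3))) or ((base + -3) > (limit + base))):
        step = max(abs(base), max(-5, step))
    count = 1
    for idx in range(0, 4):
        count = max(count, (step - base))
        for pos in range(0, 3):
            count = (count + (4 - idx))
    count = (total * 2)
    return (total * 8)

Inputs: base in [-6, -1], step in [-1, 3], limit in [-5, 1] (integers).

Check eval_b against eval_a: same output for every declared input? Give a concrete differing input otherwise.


On input base=-6, step=-1, limit=-5, eval_a returns -1688 while eval_b returns -13440.
verdict: not equivalent; witness: base=-6, step=-1, limit=-5


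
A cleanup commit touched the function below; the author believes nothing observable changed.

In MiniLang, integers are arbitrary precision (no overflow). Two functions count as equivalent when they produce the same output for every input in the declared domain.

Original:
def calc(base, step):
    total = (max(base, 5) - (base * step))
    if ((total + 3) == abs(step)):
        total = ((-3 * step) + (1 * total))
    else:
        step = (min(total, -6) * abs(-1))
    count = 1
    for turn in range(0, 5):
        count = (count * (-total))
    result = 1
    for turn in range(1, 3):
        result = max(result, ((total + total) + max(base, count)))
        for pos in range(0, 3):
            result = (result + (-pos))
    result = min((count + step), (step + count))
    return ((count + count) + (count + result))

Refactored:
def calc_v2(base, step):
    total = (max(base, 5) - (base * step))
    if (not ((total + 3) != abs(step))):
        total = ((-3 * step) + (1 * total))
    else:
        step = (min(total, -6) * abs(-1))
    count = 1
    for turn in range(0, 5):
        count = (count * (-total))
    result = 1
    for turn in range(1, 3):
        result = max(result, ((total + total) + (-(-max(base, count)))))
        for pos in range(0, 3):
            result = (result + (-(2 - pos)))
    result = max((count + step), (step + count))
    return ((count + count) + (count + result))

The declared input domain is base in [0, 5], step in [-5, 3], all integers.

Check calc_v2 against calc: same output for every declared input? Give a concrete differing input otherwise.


Although `min((count + step), (step + count))` became `max((count + step), (step + count))`, no input in the stated domain can expose it.
Spot check at base=2, step=-4 — calc: total = 13; ((total + 3) == abs(step)) -> false; step = -6; count = 1; [turn=0]; count = -13; [turn=1]; count = 169; [turn=2]; count = -2197; [turn=3]; count = 28561; [turn=4]; count = -371293; result = 1; [turn=1]; result = 28; [pos=0]; result = 28; [pos=1]; result = 27; [pos=2]; result = 25; [turn=2]; result = 28; [pos=0]; result = 28; [pos=1]; result = 27; [pos=2]; result = 25; result = -371299; return -1485178. calc_v2: total = 13; (not ((total + 3) != abs(step))) -> false; step = -6; count = 1; [turn=0]; count = -13; [turn=1]; count = 169; [turn=2]; count = -2197; [turn=3]; count = 28561; [turn=4]; count = -371293; result = 1; [turn=1]; result = 28; [pos=0]; result = 26; [pos=1]; result = 25; [pos=2]; result = 25; [turn=2]; result = 28; [pos=0]; result = 26; [pos=1]; result = 25; [pos=2]; result = 25; result = -371299; return -1485178. Both give -1485178.
Every one of the 54 inputs gives matching results.
verdict: equivalent


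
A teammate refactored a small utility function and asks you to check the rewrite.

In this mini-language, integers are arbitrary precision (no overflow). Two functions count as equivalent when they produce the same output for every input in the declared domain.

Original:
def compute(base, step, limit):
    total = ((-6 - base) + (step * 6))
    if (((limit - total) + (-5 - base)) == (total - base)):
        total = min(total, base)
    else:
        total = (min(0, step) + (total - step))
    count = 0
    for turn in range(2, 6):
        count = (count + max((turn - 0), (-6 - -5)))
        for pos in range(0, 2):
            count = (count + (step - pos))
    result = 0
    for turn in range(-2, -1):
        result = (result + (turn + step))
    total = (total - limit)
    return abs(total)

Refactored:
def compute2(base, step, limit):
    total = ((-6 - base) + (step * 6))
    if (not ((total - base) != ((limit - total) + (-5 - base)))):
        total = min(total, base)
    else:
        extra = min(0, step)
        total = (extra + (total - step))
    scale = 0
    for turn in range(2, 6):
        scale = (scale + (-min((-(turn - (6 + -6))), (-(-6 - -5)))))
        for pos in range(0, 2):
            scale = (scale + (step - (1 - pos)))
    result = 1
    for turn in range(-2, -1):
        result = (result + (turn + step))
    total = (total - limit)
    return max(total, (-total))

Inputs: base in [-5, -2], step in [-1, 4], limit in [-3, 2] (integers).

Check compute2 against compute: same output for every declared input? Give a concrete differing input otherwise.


Although `0` became `1`, no input in the stated domain can expose it.
As a probe, take base=-5, step=3, limit=1: compute runs total := 17 | (((limit - total) + (-5 - base)) == (total - base)): false | total := 14 | count := 0 | iter turn=2: | count := 2 | iter pos=0: | count := 5 | iter pos=1: | count := 7 | iter turn=3: | count := 10 | iter pos=0: | count := 13 | iter pos=1: | count := 15 | iter turn=4: | count := 19 | iter pos=0: | count := 22 | iter pos=1: | count := 24 | iter turn=5: | count := 29 | iter pos=0: | count := 32 | iter pos=1: | count := 34 | result := 0 | iter turn=-2: | result := 1 | total := 13 | result 13; compute2 runs total := 17 | (not ((total - base) != ((limit - total) + (-5 - base)))): false | extra := 0 | total := 14 | scale := 0 | iter turn=2: | scale := 2 | iter pos=0: | scale := 4 | iter pos=1: | scale := 7 | iter turn=3: | scale := 10 | iter pos=0: | scale := 12 | iter pos=1: | scale := 15 | iter turn=4: | scale := 19 | iter pos=0: | scale := 21 | iter pos=1: | scale := 24 | iter turn=5: | scale := 29 | iter pos=0: | scale := 31 | iter pos=1: | scale := 34 | result := 1 | iter turn=-2: | result := 2 | total := 13 | result 13; both end at 13.
Checked all 144 inputs in the declared domain: the outputs agree on every one.
verdict: equivalent


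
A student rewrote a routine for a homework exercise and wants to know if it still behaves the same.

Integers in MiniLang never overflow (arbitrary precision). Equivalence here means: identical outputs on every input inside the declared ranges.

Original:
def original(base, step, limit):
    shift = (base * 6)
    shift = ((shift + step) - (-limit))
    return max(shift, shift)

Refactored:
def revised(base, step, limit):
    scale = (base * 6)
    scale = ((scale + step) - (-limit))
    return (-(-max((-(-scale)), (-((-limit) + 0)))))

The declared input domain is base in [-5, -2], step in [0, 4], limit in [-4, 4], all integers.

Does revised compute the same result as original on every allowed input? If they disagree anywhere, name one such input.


Take base=-5, step=0, limit=-4.
original: shift becomes -30; next shift becomes -34; next final value -34
revised: scale becomes -30; next scale becomes -34; next final value -4
-34 and -4 differ, so these are not the same function on this domain.
verdict: not equivalent; witness: base=-5, step=0, limit=-4


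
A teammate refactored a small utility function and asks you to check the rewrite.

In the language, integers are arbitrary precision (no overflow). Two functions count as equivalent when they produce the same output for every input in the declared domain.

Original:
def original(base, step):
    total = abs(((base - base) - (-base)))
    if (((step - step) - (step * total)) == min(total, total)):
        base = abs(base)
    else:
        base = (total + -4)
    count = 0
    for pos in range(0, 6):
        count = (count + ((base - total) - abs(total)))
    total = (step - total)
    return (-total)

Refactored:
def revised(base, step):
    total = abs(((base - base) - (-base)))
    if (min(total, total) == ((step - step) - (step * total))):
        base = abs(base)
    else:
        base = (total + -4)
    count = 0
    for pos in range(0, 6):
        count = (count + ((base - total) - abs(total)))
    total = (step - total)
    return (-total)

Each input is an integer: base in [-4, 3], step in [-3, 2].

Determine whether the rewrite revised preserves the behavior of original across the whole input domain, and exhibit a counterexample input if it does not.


Comparing the listings, the differences include: same computation, different form.
One worked example (base=-1, step=-2) — original: total := 1 | (((step - step) - (step * total)) == min(total, total)): false | base := -3 | count := 0 | iter pos=0: | count := -5 | iter pos=1: | count := -10 | iter pos=2: | count := -15 | iter pos=3: | count := -20 | iter pos=4: | count := -25 | iter pos=5: | count := -30 | total := -3 | result 3; revised: total := 1 | (min(total, total) == ((step - step) - (step * total))): false | base := -3 | count := 0 | iter pos=0: | count := -5 | iter pos=1: | count := -10 | iter pos=2: | count := -15 | iter pos=3: | count := -20 | iter pos=4: | count := -25 | iter pos=5: | count := -30 | total := -3 | result 3; agreement on 3.
Sweeping the whole domain (48 inputs) finds no disagreement.
verdict: equivalent


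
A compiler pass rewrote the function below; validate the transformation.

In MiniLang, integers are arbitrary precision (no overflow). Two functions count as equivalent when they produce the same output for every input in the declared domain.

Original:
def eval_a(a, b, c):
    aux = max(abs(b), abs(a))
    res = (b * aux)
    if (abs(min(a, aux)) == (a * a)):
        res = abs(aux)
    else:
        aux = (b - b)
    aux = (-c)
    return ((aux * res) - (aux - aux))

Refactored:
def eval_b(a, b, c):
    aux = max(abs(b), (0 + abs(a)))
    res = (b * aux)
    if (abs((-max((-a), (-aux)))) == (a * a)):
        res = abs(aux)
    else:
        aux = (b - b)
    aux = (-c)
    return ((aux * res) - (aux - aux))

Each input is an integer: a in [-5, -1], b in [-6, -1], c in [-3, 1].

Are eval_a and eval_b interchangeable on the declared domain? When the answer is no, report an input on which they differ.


Equivalent — the differences include arithmetic usage differs; and constant usage differs; and min/max/abs usage differs, yet no declared input distinguishes the two.
Tracing a=-1, b=-5, c=-1: eval_a: aux = 5; res = -25; (abs(min(a, aux)) == (a * a)) -> true; res = 5; aux = 1; return 5 | eval_b: aux = 5; res = -25; (abs((-max((-a), (-aux)))) == (a * a)) -> true; res = 5; aux = 1; return 5 — matching result 5.
Checked all 150 inputs in the declared domain: the outputs agree on every one.
verdict: equivalent


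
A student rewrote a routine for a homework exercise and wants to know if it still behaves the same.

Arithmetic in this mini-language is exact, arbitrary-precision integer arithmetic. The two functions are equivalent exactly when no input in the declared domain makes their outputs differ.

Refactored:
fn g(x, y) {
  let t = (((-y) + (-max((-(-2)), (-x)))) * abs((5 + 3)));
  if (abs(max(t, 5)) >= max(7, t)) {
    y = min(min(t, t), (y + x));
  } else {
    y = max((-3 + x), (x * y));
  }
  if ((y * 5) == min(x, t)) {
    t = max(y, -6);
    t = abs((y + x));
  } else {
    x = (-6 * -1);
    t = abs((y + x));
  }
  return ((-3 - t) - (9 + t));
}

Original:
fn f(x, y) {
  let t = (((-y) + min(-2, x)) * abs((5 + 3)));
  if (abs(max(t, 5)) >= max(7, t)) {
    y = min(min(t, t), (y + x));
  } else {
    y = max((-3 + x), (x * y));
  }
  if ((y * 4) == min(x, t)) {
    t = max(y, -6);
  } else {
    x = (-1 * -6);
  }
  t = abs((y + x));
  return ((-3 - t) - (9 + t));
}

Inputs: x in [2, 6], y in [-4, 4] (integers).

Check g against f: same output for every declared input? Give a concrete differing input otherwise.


The rewrite breaks on x=4, y=-3, where the results are -22 and -26.
f: t=8, then (abs(max(t, 5)) >= max(7, t)) is true, then y=1, then ((y * 4) == min(x, t)) is true, then t=1, then t=5, then returns -22
g: t=8, then (abs(max(t, 5)) >= max(7, t)) is true, then y=1, then ((y * 5) == min(x, t)) is false, then x=6, then t=7, then returns -26
verdict: not equivalent; witness: x=4, y=-3


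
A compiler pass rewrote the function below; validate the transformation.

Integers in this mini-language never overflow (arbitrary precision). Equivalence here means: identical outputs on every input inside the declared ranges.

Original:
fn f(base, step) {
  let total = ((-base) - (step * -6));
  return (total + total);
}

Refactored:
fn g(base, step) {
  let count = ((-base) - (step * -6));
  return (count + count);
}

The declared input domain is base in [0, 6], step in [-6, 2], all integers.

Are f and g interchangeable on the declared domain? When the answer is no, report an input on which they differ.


Equivalent — the differences include local variable names differ, yet no declared input distinguishes the two.
Tracing base=5, step=-6: f: total=-41, then returns -82 | g: count=-41, then returns -82 — matching result -82.
Every one of the 63 inputs gives matching results.
verdict: equivalent


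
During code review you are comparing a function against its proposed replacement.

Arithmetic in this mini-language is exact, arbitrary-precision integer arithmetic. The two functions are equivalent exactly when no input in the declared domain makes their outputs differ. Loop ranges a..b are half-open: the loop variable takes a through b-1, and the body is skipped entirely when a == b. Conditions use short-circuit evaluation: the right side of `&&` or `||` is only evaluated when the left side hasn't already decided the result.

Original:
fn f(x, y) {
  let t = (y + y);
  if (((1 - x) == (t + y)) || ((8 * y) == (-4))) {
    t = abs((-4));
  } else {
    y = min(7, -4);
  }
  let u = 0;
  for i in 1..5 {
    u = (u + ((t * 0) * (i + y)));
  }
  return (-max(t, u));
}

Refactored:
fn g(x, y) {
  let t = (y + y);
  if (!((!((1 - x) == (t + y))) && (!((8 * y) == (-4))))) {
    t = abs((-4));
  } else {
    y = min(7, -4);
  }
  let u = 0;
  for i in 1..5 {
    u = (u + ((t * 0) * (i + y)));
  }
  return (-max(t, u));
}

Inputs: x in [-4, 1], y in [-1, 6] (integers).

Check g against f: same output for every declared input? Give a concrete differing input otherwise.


The two are interchangeable: boolean connective usage differs, and every declared input agrees.
As a probe, take x=-1, y=1: f runs t becomes 2; next (((1 - x) == (t + y)) || ((8 * y) == (-4))) evaluates to false; next y becomes -4; next u becomes 0; next at i=1:; next u becomes 0; next at i=2:; next u becomes 0; next at i=3:; next u becomes 0; next at i=4:; next u becomes 0; next final value -2; g runs t becomes 2; next (!((!((1 - x) == (t + y))) && (!((8 * y) == (-4))))) evaluates to false; next y becomes -4; next u becomes 0; next at i=1:; next u becomes 0; next at i=2:; next u becomes 0; next at i=3:; next u becomes 0; next at i=4:; next u becomes 0; next final value -2; both end at -2.
Across all 48 domain points the two functions coincide.
verdict: equivalent


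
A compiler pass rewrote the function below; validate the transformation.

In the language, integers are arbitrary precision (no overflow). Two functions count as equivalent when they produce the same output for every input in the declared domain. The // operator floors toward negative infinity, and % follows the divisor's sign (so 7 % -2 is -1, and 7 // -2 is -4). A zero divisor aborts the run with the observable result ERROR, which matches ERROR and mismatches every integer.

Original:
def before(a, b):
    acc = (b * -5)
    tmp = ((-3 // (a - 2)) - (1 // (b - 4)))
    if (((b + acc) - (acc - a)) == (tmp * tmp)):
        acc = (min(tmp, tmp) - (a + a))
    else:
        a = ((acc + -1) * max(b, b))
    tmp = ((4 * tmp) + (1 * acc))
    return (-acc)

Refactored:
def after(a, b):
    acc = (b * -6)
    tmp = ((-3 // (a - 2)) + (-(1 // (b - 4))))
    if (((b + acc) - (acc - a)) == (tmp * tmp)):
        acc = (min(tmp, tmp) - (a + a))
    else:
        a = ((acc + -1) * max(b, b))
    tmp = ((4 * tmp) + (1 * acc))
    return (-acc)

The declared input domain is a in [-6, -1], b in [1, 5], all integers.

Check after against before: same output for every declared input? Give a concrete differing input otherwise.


Consider the input a=-6, b=1.
before: acc = -5; tmp = 1; (((b + acc) - (acc - a)) == (tmp * tmp)) -> false; a = -6; tmp = -1; return 5
after: acc = -6; tmp = 1; (((b + acc) - (acc - a)) == (tmp * tmp)) -> false; a = -7; tmp = -2; return 6
5 != 6, so the rewrite changes behavior.
verdict: not equivalent; witness: a=-6, b=1


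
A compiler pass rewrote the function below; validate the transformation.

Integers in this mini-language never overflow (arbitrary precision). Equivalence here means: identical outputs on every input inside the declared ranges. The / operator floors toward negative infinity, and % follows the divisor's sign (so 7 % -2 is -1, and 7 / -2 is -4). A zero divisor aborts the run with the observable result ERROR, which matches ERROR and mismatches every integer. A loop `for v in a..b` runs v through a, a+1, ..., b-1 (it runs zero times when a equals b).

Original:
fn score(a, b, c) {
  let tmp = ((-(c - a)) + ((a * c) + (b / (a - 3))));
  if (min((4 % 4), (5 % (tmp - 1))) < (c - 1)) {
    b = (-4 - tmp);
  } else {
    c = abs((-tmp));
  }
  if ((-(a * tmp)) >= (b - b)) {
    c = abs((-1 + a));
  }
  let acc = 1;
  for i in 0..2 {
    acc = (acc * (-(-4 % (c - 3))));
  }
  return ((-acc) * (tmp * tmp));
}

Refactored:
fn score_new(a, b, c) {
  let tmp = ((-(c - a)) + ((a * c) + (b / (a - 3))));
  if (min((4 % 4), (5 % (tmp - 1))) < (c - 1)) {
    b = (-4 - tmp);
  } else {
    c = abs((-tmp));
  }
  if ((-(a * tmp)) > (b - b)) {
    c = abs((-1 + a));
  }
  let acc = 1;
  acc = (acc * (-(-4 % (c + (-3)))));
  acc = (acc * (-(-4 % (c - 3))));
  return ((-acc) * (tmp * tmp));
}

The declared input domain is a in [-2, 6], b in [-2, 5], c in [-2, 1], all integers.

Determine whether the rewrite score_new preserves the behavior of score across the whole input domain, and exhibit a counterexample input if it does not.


The rewrite breaks on a=-2, b=1, c=-1, where the results are ERROR and 0.
score: tmp becomes 0; next (min((4 % 4), (5 % (tmp - 1))) < (c - 1)) evaluates to false; next c becomes 0; next ((-(a * tmp)) >= (b - b)) evaluates to true; next c becomes 3; next acc becomes 1; next at i=0:; next hits division by zero so the output is ERROR
score_new: tmp becomes 0; next (min((4 % 4), (5 % (tmp - 1))) < (c - 1)) evaluates to false; next c becomes 0; next ((-(a * tmp)) > (b - b)) evaluates to false; next acc becomes 1; next acc becomes 1; next acc becomes 1; next final value 0
verdict: not equivalent; witness: a=-2, b=1, c=-1


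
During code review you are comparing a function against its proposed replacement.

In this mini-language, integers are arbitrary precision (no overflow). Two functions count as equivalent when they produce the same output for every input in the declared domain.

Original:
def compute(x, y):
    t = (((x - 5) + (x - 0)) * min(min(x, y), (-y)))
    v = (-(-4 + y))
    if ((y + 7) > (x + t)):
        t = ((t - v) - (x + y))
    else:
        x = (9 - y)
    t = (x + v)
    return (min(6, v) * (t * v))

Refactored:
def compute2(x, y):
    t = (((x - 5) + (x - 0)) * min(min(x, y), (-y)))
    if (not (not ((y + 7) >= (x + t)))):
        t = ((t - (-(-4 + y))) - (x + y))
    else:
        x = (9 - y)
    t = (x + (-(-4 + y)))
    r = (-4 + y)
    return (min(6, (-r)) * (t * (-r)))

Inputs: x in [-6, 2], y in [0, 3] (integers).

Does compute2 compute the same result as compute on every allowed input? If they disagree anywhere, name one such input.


x=1, y=3 yields 7 from compute but 2 from compute2.
verdict: not equivalent; witness: x=1, y=3


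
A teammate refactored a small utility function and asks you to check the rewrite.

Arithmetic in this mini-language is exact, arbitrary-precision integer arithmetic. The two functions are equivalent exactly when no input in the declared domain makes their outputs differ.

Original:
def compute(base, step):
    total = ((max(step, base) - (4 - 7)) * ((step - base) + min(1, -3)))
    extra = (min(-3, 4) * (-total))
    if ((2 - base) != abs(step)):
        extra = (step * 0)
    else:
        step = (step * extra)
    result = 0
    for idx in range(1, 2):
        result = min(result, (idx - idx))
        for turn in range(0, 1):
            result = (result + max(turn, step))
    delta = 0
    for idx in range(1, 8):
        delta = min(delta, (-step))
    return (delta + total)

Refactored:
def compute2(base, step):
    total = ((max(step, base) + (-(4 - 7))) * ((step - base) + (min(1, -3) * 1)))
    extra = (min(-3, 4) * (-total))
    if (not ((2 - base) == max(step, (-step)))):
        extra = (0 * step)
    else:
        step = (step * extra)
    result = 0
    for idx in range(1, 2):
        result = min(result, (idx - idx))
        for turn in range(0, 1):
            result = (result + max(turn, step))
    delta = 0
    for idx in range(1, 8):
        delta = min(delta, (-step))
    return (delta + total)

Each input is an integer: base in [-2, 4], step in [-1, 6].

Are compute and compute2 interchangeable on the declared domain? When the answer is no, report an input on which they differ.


Equivalent — the differences include arithmetic usage differs; boolean connective usage differs; comparison usage differs; constant usage differs; min/max/abs usage differs, yet no declared input distinguishes the two.
Spot check at base=2, step=4 — compute: total becomes -7; next extra becomes -21; next ((2 - base) != abs(step)) evaluates to true; next extra becomes 0; next result becomes 0; next at idx=1:; next result becomes 0; next at turn=0:; next result becomes 4; next delta becomes 0; next at idx=1:; next delta becomes -4; next at idx=2:; next delta becomes -4; next at idx=3:; next delta becomes -4; next at idx=4:; next delta becomes -4; next at idx=5:; next delta becomes -4; next at idx=6:; next delta becomes -4; next at idx=7:; next delta becomes -4; next final value -11. compute2: total becomes -7; next extra becomes -21; next (not ((2 - base) == max(step, (-step)))) evaluates to true; next extra becomes 0; next result becomes 0; next at idx=1:; next result becomes 0; next at turn=0:; next result becomes 4; next delta becomes 0; next at idx=1:; next delta becomes -4; next at idx=2:; next delta becomes -4; next at idx=3:; next delta becomes -4; next at idx=4:; next delta becomes -4; next at idx=5:; next delta becomes -4; next at idx=6:; next delta becomes -4; next at idx=7:; next delta becomes -4; next final value -11. Both give -11.
Sweeping the whole domain (56 inputs) finds no disagreement.
verdict: equivalent


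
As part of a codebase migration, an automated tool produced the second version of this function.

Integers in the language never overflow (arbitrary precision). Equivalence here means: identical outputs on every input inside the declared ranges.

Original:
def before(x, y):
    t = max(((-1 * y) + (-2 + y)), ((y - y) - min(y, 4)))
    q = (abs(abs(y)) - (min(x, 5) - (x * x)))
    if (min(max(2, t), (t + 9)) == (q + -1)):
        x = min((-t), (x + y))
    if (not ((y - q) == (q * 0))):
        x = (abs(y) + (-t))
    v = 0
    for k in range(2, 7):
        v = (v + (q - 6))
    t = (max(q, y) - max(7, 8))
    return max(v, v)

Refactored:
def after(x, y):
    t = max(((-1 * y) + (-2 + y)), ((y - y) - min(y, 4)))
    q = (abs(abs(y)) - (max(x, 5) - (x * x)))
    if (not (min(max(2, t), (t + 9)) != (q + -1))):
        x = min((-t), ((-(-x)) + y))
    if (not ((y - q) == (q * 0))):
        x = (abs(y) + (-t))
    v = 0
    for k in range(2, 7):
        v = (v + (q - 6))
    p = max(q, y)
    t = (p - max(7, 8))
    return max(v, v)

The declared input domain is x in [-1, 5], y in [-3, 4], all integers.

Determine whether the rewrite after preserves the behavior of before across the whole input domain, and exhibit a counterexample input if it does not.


Take x=-1, y=-3.
before: t = 3; q = 5; (min(max(2, t), (t + 9)) == (q + -1)) -> false; (not ((y - q) == (q * 0))) -> true; x = 0; v = 0; [k=2]; v = -1; [k=3]; v = -2; [k=4]; v = -3; [k=5]; v = -4; [k=6]; v = -5; t = -3; return -5
after: t = 3; q = -1; (not (min(max(2, t), (t + 9)) != (q + -1))) -> false; (not ((y - q) == (q * 0))) -> true; x = 0; v = 0; [k=2]; v = -7; [k=3]; v = -14; [k=4]; v = -21; [k=5]; v = -28; [k=6]; v = -35; p = -1; t = -9; return -35
-5 != -35, so the rewrite changes behavior.
verdict: not equivalent; witness: x=-1, y=-3


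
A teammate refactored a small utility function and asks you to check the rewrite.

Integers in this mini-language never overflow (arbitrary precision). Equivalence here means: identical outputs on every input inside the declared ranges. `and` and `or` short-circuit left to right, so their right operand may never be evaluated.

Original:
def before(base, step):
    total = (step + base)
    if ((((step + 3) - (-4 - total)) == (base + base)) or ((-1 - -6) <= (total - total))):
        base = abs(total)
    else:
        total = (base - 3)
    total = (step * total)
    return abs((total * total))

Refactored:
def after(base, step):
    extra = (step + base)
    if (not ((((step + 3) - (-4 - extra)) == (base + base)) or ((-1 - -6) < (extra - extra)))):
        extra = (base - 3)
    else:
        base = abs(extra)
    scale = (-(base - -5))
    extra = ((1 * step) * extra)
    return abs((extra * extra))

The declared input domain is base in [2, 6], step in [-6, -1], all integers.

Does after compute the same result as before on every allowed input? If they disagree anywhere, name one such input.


The suspicious-looking change has no observable effect anywhere in the declared ranges.
As a probe, take base=3, step=-4: before runs total becomes -1; next ((((step + 3) - (-4 - total)) == (base + base)) or ((-1 - -6) <= (total - total))) evaluates to false; next total becomes 0; next total becomes 0; next final value 0; after runs extra becomes -1; next (not ((((step + 3) - (-4 - extra)) == (base + base)) or ((-1 - -6) < (extra - extra)))) evaluates to true; next extra becomes 0; next scale becomes -8; next extra becomes 0; next final value 0; both end at 0.
Every one of the 30 inputs gives matching results.
verdict: equivalent


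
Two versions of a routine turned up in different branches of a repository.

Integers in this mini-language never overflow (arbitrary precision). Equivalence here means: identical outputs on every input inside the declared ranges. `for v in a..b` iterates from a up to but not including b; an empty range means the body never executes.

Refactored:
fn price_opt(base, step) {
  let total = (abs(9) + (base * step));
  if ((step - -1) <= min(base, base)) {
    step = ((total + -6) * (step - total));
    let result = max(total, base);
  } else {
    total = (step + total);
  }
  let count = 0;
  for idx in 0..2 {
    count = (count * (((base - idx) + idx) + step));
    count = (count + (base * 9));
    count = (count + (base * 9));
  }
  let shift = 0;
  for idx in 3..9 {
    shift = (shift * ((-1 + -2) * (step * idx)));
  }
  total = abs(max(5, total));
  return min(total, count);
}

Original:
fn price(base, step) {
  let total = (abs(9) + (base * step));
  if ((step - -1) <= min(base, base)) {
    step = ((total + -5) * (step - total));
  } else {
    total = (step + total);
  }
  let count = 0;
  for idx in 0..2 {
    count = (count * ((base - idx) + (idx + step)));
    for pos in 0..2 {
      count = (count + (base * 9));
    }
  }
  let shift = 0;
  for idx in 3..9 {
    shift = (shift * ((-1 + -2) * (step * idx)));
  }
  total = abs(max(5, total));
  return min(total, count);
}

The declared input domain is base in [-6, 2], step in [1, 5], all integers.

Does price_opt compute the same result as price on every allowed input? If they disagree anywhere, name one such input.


At base=2, step=1: price gives -2052, price_opt gives -1692.
verdict: not equivalent; witness: base=2, step=1
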